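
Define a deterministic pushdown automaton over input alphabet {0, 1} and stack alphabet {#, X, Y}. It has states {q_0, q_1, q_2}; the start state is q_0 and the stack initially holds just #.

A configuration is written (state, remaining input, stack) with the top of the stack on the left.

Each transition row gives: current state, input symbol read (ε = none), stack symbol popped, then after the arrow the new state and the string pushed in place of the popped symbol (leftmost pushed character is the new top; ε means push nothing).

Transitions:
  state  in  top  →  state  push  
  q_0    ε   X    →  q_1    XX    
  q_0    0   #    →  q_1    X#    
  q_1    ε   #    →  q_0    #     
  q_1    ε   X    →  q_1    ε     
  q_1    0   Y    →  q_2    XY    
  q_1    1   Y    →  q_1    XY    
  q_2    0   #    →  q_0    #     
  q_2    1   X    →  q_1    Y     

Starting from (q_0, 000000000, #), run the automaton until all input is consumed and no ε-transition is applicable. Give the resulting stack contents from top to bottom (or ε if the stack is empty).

(q_0, 000000000, #) ⊢ (q_1, 00000000, X#) ⊢ (q_1, 00000000, #) ⊢ (q_0, 00000000, #) ⊢ (q_1, 0000000, X#) ⊢ (q_1, 0000000, #) ⊢ (q_0, 0000000, #) ⊢ (q_1, 000000, X#) ⊢ (q_1, 000000, #) ⊢ (q_0, 000000, #) ⊢ (q_1, 00000, X#) ⊢ (q_1, 00000, #) ⊢ (q_0, 00000, #) ⊢ (q_1, 0000, X#) ⊢ (q_1, 0000, #) ⊢ (q_0, 0000, #) ⊢ (q_1, 000, X#) ⊢ (q_1, 000, #) ⊢ (q_0, 000, #) ⊢ (q_1, 00, X#) ⊢ (q_1, 00, #) ⊢ (q_0, 00, #) ⊢ (q_1, 0, X#) ⊢ (q_1, 0, #) ⊢ (q_0, 0, #) ⊢ (q_1, ε, X#) ⊢ (q_1, ε, #) ⊢ (q_0, ε, #)
All input consumed in state q_0 with stack #.

#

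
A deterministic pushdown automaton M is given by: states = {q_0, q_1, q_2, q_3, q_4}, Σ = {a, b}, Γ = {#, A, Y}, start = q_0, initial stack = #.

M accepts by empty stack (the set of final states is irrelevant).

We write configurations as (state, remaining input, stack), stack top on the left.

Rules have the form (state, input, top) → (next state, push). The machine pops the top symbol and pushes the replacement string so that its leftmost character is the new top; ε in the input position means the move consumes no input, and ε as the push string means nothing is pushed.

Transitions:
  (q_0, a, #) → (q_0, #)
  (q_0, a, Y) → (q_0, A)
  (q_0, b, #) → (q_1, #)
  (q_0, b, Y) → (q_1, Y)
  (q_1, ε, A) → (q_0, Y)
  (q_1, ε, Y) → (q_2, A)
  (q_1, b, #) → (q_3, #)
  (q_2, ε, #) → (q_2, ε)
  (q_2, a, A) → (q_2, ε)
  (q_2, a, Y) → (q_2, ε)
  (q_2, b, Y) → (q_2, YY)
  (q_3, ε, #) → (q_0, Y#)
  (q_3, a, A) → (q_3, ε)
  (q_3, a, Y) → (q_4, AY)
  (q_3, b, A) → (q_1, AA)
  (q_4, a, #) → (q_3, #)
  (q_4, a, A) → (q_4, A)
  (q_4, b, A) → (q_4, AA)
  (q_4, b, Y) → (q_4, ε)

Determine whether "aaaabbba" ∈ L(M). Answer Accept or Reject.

(q_0, aaaabbba, #) ⊢ (q_0, aaabbba, #) ⊢ (q_0, aabbba, #) ⊢ (q_0, abbba, #) ⊢ (q_0, bbba, #) ⊢ (q_1, bba, #) ⊢ (q_3, ba, #) ⊢ (q_0, ba, Y#) ⊢ (q_1, a, Y#) ⊢ (q_2, a, A#) ⊢ (q_2, ε, #) ⊢ (q_2, ε, ε)
All input consumed and the stack is empty.

Accept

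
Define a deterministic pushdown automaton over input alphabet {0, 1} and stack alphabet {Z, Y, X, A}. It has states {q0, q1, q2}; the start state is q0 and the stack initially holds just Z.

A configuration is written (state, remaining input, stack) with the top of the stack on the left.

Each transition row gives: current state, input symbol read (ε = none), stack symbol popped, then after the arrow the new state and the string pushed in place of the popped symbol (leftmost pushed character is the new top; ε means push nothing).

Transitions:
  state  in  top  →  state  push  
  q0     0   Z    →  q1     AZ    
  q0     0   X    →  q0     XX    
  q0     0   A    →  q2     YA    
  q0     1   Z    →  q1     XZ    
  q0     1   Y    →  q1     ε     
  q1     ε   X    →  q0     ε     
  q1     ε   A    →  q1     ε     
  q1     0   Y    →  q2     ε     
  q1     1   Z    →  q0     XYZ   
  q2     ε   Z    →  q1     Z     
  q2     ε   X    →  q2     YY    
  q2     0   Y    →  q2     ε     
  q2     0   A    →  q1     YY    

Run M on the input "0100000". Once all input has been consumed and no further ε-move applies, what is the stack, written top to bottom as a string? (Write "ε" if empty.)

XXXXXXYZ

(q0, 0100000, Z)
  read 0, top Z: go to q1, push AZ → (q1, 100000, AZ)
  ε-move, top A: go to q1, push ε → (q1, 100000, Z)
  read 1, top Z: go to q0, push XYZ → (q0, 00000, XYZ)
  read 0, top X: go to q0, push XX → (q0, 0000, XXYZ)
  read 0, top X: go to q0, push XX → (q0, 000, XXXYZ)
  read 0, top X: go to q0, push XX → (q0, 00, XXXXYZ)
  read 0, top X: go to q0, push XX → (q0, 0, XXXXXYZ)
  read 0, top X: go to q0, push XX → (q0, ε, XXXXXXYZ)
All input consumed in state q0 with stack XXXXXXYZ.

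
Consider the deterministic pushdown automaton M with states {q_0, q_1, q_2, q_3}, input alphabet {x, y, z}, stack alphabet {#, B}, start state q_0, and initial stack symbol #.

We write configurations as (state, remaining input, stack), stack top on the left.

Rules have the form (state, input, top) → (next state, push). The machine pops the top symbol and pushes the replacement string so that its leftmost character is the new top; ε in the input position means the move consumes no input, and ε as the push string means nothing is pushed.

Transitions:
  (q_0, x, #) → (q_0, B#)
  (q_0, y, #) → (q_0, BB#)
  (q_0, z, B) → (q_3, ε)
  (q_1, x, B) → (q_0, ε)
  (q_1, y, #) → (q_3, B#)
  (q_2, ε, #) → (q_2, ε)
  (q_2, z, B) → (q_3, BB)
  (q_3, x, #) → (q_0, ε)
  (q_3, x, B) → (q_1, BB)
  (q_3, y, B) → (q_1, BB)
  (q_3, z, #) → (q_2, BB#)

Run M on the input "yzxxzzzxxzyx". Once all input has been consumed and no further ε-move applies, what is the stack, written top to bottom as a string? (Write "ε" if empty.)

(q_0, yzxxzzzxxzyx, #) ⊢ (q_0, zxxzzzxxzyx, BB#) ⊢ (q_3, xxzzzxxzyx, B#) ⊢ (q_1, xzzzxxzyx, BB#) ⊢ (q_0, zzzxxzyx, B#) ⊢ (q_3, zzxxzyx, #) ⊢ (q_2, zxxzyx, BB#) ⊢ (q_3, xxzyx, BBB#) ⊢ (q_1, xzyx, BBBB#) ⊢ (q_0, zyx, BBB#) ⊢ (q_3, yx, BB#) ⊢ (q_1, x, BBB#) ⊢ (q_0, ε, BB#)
All input consumed in state q_0 with stack BB#.

BB#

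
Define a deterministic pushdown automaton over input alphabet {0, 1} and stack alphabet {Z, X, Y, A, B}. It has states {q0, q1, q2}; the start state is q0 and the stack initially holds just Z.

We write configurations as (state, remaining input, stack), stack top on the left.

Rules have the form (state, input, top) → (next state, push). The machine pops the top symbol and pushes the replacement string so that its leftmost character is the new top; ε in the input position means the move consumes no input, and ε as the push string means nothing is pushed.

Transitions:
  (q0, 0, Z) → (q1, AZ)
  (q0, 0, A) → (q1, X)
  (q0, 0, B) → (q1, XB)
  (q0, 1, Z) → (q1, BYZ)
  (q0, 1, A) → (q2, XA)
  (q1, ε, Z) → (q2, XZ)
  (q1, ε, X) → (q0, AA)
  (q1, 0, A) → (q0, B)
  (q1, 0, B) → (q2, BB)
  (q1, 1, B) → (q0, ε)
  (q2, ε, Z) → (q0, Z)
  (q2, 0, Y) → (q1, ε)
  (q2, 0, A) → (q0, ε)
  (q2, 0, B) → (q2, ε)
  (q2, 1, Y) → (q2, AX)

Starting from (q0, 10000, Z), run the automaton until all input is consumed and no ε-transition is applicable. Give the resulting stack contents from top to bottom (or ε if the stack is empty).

XZ

(q0, 10000, Z)
  read 1, top Z: go to q1, push BYZ → (q1, 0000, BYZ)
  read 0, top B: go to q2, push BB → (q2, 000, BBYZ)
  read 0, top B: go to q2, push ε → (q2, 00, BYZ)
  read 0, top B: go to q2, push ε → (q2, 0, YZ)
  read 0, top Y: go to q1, push ε → (q1, ε, Z)
  ε-move, top Z: go to q2, push XZ → (q2, ε, XZ)
All input consumed in state q2 with stack XZ.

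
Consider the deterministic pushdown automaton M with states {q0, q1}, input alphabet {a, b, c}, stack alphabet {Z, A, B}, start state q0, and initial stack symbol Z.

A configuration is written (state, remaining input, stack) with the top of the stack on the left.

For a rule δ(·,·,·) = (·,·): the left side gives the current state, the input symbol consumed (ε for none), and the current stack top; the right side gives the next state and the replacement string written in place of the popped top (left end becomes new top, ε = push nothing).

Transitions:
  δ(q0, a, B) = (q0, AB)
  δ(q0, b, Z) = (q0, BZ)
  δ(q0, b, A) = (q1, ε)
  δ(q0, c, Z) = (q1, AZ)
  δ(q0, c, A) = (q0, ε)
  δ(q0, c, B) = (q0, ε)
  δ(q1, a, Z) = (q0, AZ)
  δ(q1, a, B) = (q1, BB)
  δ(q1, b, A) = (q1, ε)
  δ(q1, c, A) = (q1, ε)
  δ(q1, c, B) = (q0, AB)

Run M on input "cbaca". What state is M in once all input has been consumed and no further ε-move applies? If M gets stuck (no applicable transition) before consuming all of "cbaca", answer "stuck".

stuck

(q0, cbaca, Z)
  read c, top Z: go to q1, push AZ → (q1, baca, AZ)
  read b, top A: go to q1, push ε → (q1, aca, Z)
  read a, top Z: go to q0, push AZ → (q0, ca, AZ)
  read c, top A: go to q0, push ε → (q0, a, Z)
No transition for (q0, a, top Z); M blocks with input a remaining.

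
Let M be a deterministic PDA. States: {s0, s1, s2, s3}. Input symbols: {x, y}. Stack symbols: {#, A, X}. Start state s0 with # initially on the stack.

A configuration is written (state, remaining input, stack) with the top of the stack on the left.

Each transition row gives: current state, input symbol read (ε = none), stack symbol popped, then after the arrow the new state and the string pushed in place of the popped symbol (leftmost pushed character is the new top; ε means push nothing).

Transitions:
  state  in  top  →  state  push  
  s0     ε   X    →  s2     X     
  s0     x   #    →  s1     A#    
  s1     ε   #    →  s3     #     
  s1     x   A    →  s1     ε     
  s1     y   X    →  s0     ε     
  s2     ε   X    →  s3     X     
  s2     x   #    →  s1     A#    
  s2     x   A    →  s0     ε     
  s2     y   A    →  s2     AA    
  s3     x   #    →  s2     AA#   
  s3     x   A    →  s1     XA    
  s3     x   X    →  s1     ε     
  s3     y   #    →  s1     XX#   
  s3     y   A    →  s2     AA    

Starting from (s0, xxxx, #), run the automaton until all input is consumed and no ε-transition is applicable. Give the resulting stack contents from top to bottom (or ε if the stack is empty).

A#

(s0, xxxx, #) ⊢ (s1, xxx, A#) ⊢ (s1, xx, #) ⊢ (s3, xx, #) ⊢ (s2, x, AA#) ⊢ (s0, ε, A#)
All input consumed in state s0 with stack A#.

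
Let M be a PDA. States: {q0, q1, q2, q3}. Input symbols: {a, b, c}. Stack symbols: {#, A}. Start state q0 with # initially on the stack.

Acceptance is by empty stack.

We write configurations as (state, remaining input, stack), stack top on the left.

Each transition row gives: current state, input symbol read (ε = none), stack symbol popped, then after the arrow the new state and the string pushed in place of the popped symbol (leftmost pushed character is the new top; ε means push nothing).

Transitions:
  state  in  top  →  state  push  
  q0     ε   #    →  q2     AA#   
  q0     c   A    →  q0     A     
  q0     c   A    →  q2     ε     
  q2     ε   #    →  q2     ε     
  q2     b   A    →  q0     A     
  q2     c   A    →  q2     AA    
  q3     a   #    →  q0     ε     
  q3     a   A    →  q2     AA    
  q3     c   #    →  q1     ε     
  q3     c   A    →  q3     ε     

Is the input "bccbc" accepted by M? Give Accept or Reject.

Accept

One accepting computation: (q0, bccbc, #) ⊢ (q2, bccbc, AA#) ⊢ (q0, ccbc, AA#) ⊢ (q0, cbc, AA#) ⊢ (q2, bc, A#) ⊢ (q0, c, A#) ⊢ (q2, ε, #) ⊢ (q2, ε, ε)
All input consumed and the stack is empty.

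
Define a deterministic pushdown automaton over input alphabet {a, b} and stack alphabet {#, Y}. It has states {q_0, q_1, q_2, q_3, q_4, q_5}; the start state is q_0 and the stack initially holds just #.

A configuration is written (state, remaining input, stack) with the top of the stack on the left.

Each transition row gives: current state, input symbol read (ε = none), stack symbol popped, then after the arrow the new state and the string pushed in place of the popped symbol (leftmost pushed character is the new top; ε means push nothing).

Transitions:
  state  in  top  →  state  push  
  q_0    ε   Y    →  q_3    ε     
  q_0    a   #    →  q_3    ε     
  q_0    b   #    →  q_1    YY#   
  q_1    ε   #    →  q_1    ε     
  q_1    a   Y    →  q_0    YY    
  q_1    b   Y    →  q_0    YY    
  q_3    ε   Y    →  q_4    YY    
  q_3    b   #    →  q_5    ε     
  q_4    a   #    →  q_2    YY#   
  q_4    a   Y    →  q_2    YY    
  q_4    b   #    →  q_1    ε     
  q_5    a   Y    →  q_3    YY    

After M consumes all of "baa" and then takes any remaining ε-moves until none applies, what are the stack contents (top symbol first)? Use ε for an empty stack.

(q_0, baa, #)
  read b, top #: go to q_1, push YY# → (q_1, aa, YY#)
  read a, top Y: go to q_0, push YY → (q_0, a, YYY#)
  ε-move, top Y: go to q_3, push ε → (q_3, a, YY#)
  ε-move, top Y: go to q_4, push YY → (q_4, a, YYY#)
  read a, top Y: go to q_2, push YY → (q_2, ε, YYYY#)
All input consumed in state q_2 with stack YYYY#.

YYYY#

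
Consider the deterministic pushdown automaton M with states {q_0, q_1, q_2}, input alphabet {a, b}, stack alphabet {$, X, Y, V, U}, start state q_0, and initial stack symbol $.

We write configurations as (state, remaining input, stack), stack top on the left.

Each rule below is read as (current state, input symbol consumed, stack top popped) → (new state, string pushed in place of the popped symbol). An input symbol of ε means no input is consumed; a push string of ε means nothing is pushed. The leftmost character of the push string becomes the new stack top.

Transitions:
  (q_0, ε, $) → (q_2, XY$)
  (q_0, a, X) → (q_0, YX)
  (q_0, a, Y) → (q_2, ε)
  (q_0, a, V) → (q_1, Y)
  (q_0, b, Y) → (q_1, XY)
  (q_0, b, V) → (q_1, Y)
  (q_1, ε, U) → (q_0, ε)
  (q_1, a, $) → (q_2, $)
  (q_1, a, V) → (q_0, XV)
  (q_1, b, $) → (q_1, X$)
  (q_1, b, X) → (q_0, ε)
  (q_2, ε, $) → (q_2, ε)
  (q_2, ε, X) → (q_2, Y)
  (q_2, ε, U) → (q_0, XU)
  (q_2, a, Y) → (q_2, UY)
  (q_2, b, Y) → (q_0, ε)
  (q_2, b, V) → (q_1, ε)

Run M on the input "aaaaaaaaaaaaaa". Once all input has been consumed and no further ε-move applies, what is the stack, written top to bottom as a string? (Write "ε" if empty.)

(q_0, aaaaaaaaaaaaaa, $)
  ε-move, top $: go to q_2, push XY$ → (q_2, aaaaaaaaaaaaaa, XY$)
  ε-move, top X: go to q_2, push Y → (q_2, aaaaaaaaaaaaaa, YY$)
  read a, top Y: go to q_2, push UY → (q_2, aaaaaaaaaaaaa, UYY$)
  ε-move, top U: go to q_0, push XU → (q_0, aaaaaaaaaaaaa, XUYY$)
  read a, top X: go to q_0, push YX → (q_0, aaaaaaaaaaaa, YXUYY$)
  read a, top Y: go to q_2, push ε → (q_2, aaaaaaaaaaa, XUYY$)
  ε-move, top X: go to q_2, push Y → (q_2, aaaaaaaaaaa, YUYY$)
  read a, top Y: go to q_2, push UY → (q_2, aaaaaaaaaa, UYUYY$)
  ε-move, top U: go to q_0, push XU → (q_0, aaaaaaaaaa, XUYUYY$)
  read a, top X: go to q_0, push YX → (q_0, aaaaaaaaa, YXUYUYY$)
  read a, top Y: go to q_2, push ε → (q_2, aaaaaaaa, XUYUYY$)
  ε-move, top X: go to q_2, push Y → (q_2, aaaaaaaa, YUYUYY$)
  read a, top Y: go to q_2, push UY → (q_2, aaaaaaa, UYUYUYY$)
  ε-move, top U: go to q_0, push XU → (q_0, aaaaaaa, XUYUYUYY$)
  read a, top X: go to q_0, push YX → (q_0, aaaaaa, YXUYUYUYY$)
  read a, top Y: go to q_2, push ε → (q_2, aaaaa, XUYUYUYY$)
  ε-move, top X: go to q_2, push Y → (q_2, aaaaa, YUYUYUYY$)
  read a, top Y: go to q_2, push UY → (q_2, aaaa, UYUYUYUYY$)
  ε-move, top U: go to q_0, push XU → (q_0, aaaa, XUYUYUYUYY$)
  read a, top X: go to q_0, push YX → (q_0, aaa, YXUYUYUYUYY$)
  read a, top Y: go to q_2, push ε → (q_2, aa, XUYUYUYUYY$)
  ε-move, top X: go to q_2, push Y → (q_2, aa, YUYUYUYUYY$)
  read a, top Y: go to q_2, push UY → (q_2, a, UYUYUYUYUYY$)
  ε-move, top U: go to q_0, push XU → (q_0, a, XUYUYUYUYUYY$)
  read a, top X: go to q_0, push YX → (q_0, ε, YXUYUYUYUYUYY$)
All input consumed in state q_0 with stack YXUYUYUYUYUYY$.

YXUYUYUYUYUYY$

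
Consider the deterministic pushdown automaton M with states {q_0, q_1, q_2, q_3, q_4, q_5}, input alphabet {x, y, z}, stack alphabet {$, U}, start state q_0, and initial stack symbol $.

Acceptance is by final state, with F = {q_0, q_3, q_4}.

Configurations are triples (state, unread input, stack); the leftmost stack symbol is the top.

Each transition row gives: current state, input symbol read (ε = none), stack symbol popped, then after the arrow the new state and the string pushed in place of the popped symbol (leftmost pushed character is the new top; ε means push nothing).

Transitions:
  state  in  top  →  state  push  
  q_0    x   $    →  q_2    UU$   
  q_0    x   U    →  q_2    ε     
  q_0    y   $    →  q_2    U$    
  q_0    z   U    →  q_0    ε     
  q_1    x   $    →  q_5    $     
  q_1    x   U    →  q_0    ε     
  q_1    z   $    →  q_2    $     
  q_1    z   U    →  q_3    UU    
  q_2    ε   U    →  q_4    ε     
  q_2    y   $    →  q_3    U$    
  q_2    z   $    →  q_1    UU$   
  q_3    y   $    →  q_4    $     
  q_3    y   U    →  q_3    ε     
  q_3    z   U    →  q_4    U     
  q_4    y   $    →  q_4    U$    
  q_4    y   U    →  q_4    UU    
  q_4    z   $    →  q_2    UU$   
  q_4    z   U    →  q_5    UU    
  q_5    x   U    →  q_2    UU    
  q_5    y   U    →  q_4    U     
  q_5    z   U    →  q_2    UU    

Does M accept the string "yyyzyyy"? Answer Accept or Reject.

(q_0, yyyzyyy, $) ⊢ (q_2, yyzyyy, U$) ⊢ (q_4, yyzyyy, $) ⊢ (q_4, yzyyy, U$) ⊢ (q_4, zyyy, UU$) ⊢ (q_5, yyy, UUU$) ⊢ (q_4, yy, UUU$) ⊢ (q_4, y, UUUU$) ⊢ (q_4, ε, UUUUU$)
All input consumed; state q_4 ∈ F.

Accept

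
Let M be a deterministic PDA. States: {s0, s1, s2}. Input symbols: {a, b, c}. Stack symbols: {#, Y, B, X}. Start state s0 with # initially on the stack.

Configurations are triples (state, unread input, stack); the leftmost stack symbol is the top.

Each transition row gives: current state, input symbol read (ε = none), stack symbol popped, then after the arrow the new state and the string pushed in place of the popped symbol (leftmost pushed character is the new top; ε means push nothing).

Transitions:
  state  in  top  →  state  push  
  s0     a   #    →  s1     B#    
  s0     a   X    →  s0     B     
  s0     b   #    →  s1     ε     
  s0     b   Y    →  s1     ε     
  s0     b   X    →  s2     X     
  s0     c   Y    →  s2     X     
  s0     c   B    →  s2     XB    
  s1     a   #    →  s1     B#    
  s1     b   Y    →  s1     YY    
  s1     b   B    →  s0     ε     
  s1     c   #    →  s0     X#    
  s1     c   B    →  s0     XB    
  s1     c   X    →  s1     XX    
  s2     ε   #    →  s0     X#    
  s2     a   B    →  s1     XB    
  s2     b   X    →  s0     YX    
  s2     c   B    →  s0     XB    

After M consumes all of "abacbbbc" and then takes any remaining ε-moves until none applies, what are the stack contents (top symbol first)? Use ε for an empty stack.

(s0, abacbbbc, #) ⊢ (s1, bacbbbc, B#) ⊢ (s0, acbbbc, #) ⊢ (s1, cbbbc, B#) ⊢ (s0, bbbc, XB#) ⊢ (s2, bbc, XB#) ⊢ (s0, bc, YXB#) ⊢ (s1, c, XB#) ⊢ (s1, ε, XXB#)
All input consumed in state s1 with stack XXB#.

XXB#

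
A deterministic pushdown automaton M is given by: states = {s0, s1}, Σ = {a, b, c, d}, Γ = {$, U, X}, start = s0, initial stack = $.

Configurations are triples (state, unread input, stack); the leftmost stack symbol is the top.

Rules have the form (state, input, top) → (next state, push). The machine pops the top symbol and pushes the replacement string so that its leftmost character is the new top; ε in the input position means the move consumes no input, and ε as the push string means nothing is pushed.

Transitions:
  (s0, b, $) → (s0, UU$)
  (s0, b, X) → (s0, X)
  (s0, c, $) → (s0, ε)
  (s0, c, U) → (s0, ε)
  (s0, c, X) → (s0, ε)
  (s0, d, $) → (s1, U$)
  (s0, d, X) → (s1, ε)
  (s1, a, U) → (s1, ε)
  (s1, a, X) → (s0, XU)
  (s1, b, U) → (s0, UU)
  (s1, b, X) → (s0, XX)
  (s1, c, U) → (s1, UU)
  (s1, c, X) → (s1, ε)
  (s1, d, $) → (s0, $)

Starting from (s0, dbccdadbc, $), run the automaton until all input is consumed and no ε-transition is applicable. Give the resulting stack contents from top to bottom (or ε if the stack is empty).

U$

(s0, dbccdadbc, $) ⊢ (s1, bccdadbc, U$) ⊢ (s0, ccdadbc, UU$) ⊢ (s0, cdadbc, U$) ⊢ (s0, dadbc, $) ⊢ (s1, adbc, U$) ⊢ (s1, dbc, $) ⊢ (s0, bc, $) ⊢ (s0, c, UU$) ⊢ (s0, ε, U$)
All input consumed in state s0 with stack U$.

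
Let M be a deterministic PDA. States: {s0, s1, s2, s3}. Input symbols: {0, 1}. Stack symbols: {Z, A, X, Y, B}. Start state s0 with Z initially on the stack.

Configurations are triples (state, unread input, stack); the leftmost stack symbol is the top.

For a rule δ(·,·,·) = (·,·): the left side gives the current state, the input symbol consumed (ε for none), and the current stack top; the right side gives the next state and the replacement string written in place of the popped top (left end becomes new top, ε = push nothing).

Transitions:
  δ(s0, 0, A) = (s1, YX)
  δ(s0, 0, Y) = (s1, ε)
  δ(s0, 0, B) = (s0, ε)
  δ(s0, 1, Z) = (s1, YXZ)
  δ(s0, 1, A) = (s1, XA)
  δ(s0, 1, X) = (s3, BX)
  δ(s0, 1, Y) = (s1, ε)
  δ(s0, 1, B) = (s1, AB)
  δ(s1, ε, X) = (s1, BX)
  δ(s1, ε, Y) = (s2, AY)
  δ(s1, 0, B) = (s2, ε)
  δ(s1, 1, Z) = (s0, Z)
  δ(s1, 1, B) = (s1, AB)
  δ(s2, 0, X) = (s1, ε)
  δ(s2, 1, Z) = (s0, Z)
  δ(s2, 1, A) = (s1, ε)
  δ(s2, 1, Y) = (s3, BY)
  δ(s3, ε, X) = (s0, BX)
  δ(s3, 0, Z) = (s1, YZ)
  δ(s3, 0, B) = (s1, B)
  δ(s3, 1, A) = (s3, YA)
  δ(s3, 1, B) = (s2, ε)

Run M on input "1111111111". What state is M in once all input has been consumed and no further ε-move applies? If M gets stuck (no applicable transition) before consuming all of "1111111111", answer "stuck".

s2

(s0, 1111111111, Z)
  read 1, top Z: go to s1, push YXZ → (s1, 111111111, YXZ)
  ε-move, top Y: go to s2, push AY → (s2, 111111111, AYXZ)
  read 1, top A: go to s1, push ε → (s1, 11111111, YXZ)
  ε-move, top Y: go to s2, push AY → (s2, 11111111, AYXZ)
  read 1, top A: go to s1, push ε → (s1, 1111111, YXZ)
  ε-move, top Y: go to s2, push AY → (s2, 1111111, AYXZ)
  read 1, top A: go to s1, push ε → (s1, 111111, YXZ)
  ε-move, top Y: go to s2, push AY → (s2, 111111, AYXZ)
  read 1, top A: go to s1, push ε → (s1, 11111, YXZ)
  ε-move, top Y: go to s2, push AY → (s2, 11111, AYXZ)
  read 1, top A: go to s1, push ε → (s1, 1111, YXZ)
  ε-move, top Y: go to s2, push AY → (s2, 1111, AYXZ)
  read 1, top A: go to s1, push ε → (s1, 111, YXZ)
  ε-move, top Y: go to s2, push AY → (s2, 111, AYXZ)
  read 1, top A: go to s1, push ε → (s1, 11, YXZ)
  ε-move, top Y: go to s2, push AY → (s2, 11, AYXZ)
  read 1, top A: go to s1, push ε → (s1, 1, YXZ)
  ε-move, top Y: go to s2, push AY → (s2, 1, AYXZ)
  read 1, top A: go to s1, push ε → (s1, ε, YXZ)
  ε-move, top Y: go to s2, push AY → (s2, ε, AYXZ)
All input consumed; M is in state s2.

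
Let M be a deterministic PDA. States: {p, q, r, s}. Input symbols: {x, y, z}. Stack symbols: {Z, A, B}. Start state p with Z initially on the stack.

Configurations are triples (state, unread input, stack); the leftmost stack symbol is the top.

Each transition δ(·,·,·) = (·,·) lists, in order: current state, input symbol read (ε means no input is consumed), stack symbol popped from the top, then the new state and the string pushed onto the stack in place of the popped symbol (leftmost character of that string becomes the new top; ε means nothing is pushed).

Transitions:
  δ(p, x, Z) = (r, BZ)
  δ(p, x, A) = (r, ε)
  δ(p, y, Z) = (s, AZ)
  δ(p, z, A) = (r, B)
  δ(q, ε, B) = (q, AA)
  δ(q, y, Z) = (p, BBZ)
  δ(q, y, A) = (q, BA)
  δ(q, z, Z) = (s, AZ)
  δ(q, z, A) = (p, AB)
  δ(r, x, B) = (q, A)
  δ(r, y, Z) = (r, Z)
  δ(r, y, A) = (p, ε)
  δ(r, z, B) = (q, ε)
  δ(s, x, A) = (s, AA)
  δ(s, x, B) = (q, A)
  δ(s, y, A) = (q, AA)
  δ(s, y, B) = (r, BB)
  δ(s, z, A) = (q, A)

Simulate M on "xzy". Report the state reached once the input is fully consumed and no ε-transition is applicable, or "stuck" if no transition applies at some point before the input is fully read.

(p, xzy, Z)
  read x, top Z: go to r, push BZ → (r, zy, BZ)
  read z, top B: go to q, push ε → (q, y, Z)
  read y, top Z: go to p, push BBZ → (p, ε, BBZ)
All input consumed; M is in state p.

p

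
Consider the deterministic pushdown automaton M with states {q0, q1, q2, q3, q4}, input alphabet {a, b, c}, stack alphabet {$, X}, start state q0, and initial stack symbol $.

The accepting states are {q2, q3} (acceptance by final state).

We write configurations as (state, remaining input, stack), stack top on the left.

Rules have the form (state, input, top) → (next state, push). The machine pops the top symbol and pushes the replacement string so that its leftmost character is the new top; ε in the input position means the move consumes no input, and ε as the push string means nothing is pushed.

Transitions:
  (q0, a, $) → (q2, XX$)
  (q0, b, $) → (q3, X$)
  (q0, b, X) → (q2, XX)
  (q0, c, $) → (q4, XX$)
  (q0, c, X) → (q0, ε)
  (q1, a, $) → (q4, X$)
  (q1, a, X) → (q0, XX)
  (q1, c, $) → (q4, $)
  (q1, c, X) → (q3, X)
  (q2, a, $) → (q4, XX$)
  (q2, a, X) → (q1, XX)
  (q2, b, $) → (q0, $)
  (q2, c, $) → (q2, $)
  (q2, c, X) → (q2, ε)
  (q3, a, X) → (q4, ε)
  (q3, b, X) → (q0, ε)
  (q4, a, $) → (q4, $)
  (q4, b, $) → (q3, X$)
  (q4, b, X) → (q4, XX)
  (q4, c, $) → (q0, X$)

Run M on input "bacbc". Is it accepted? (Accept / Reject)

Accept

(q0, bacbc, $)
  read b, top $: go to q3, push X$ → (q3, acbc, X$)
  read a, top X: go to q4, push ε → (q4, cbc, $)
  read c, top $: go to q0, push X$ → (q0, bc, X$)
  read b, top X: go to q2, push XX → (q2, c, XX$)
  read c, top X: go to q2, push ε → (q2, ε, X$)
All input consumed; state q2 ∈ F.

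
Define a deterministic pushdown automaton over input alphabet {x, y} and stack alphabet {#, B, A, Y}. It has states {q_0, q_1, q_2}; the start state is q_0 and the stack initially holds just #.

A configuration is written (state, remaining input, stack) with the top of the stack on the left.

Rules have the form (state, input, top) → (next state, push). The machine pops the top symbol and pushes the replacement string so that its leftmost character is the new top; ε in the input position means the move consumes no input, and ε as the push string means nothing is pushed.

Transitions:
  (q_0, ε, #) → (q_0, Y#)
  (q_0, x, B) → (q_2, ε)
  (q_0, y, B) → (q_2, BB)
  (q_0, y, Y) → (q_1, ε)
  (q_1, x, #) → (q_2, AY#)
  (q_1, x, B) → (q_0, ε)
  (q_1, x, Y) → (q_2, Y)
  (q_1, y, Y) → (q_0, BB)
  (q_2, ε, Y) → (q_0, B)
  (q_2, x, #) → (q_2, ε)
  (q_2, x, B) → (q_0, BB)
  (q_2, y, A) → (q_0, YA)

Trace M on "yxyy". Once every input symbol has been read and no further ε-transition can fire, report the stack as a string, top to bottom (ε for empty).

(q_0, yxyy, #)
  ε-move, top #: go to q_0, push Y# → (q_0, yxyy, Y#)
  read y, top Y: go to q_1, push ε → (q_1, xyy, #)
  read x, top #: go to q_2, push AY# → (q_2, yy, AY#)
  read y, top A: go to q_0, push YA → (q_0, y, YAY#)
  read y, top Y: go to q_1, push ε → (q_1, ε, AY#)
All input consumed in state q_1 with stack AY#.

AY#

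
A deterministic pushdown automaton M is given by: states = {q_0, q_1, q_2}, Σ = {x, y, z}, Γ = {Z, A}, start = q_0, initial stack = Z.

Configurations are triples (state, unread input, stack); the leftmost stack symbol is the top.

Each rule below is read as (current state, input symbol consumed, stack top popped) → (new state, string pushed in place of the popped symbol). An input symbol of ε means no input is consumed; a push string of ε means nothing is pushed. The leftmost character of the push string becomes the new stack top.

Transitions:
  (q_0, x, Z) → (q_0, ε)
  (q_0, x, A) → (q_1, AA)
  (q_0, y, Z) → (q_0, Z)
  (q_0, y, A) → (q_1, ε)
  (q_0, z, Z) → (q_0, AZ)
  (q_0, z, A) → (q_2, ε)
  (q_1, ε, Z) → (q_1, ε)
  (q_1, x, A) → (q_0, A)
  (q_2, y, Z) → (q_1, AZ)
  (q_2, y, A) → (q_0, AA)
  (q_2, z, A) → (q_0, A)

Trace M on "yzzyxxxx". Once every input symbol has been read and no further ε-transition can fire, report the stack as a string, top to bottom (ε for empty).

AAAZ

(q_0, yzzyxxxx, Z) ⊢ (q_0, zzyxxxx, Z) ⊢ (q_0, zyxxxx, AZ) ⊢ (q_2, yxxxx, Z) ⊢ (q_1, xxxx, AZ) ⊢ (q_0, xxx, AZ) ⊢ (q_1, xx, AAZ) ⊢ (q_0, x, AAZ) ⊢ (q_1, ε, AAAZ)
All input consumed in state q_1 with stack AAAZ.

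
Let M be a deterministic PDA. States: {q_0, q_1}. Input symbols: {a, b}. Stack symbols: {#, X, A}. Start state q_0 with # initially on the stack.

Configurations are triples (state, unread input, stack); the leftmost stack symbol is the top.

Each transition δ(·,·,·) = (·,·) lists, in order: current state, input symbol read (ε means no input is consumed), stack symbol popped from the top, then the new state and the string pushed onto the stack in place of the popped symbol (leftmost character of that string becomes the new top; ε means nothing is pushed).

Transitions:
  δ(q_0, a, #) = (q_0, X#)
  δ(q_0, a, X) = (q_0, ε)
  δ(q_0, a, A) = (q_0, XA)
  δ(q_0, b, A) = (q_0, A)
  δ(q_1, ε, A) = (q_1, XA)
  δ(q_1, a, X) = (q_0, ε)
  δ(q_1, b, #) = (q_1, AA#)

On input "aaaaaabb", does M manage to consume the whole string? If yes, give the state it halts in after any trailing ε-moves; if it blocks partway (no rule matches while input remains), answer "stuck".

(q_0, aaaaaabb, #)
  read a, top #: go to q_0, push X# → (q_0, aaaaabb, X#)
  read a, top X: go to q_0, push ε → (q_0, aaaabb, #)
  read a, top #: go to q_0, push X# → (q_0, aaabb, X#)
  read a, top X: go to q_0, push ε → (q_0, aabb, #)
  read a, top #: go to q_0, push X# → (q_0, abb, X#)
  read a, top X: go to q_0, push ε → (q_0, bb, #)
No transition for (q_0, b, top #); M blocks with input bb remaining.

stuck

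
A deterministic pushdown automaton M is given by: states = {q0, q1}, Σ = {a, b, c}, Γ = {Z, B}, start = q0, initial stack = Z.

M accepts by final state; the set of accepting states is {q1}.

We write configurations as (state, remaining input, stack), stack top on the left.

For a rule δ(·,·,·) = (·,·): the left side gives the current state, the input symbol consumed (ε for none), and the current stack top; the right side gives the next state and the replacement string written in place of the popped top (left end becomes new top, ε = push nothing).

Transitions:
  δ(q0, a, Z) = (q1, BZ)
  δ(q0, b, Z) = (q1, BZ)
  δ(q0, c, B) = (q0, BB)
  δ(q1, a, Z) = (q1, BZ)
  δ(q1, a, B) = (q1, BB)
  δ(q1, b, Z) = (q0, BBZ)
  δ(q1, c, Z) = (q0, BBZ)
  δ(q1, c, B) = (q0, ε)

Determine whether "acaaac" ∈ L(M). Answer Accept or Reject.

(q0, acaaac, Z)
  read a, top Z: go to q1, push BZ → (q1, caaac, BZ)
  read c, top B: go to q0, push ε → (q0, aaac, Z)
  read a, top Z: go to q1, push BZ → (q1, aac, BZ)
  read a, top B: go to q1, push BB → (q1, ac, BBZ)
  read a, top B: go to q1, push BB → (q1, c, BBBZ)
  read c, top B: go to q0, push ε → (q0, ε, BBZ)
All input consumed; state q0 ∉ F and no further ε-move applies.

Reject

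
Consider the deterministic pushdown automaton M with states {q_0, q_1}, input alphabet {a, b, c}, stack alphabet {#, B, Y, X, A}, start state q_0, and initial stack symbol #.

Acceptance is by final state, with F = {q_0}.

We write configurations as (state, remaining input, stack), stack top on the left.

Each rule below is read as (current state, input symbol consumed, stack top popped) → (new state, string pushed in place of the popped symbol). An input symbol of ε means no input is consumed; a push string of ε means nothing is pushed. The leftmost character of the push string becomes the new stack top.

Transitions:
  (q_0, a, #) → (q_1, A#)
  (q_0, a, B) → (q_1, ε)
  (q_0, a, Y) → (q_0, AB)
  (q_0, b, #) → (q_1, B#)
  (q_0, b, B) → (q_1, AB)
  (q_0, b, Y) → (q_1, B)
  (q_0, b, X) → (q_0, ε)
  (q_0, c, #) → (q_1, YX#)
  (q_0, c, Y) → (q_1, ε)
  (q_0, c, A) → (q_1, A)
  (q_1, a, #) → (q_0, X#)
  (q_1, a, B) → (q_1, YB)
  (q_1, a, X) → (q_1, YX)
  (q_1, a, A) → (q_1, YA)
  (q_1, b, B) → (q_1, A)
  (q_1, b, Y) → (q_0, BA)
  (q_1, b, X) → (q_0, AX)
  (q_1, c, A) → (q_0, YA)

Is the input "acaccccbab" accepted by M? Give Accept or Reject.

Accept

(q_0, acaccccbab, #)
  read a, top #: go to q_1, push A# → (q_1, caccccbab, A#)
  read c, top A: go to q_0, push YA → (q_0, accccbab, YA#)
  read a, top Y: go to q_0, push AB → (q_0, ccccbab, ABA#)
  read c, top A: go to q_1, push A → (q_1, cccbab, ABA#)
  read c, top A: go to q_0, push YA → (q_0, ccbab, YABA#)
  read c, top Y: go to q_1, push ε → (q_1, cbab, ABA#)
  read c, top A: go to q_0, push YA → (q_0, bab, YABA#)
  read b, top Y: go to q_1, push B → (q_1, ab, BABA#)
  read a, top B: go to q_1, push YB → (q_1, b, YBABA#)
  read b, top Y: go to q_0, push BA → (q_0, ε, BABABA#)
All input consumed; state q_0 ∈ F.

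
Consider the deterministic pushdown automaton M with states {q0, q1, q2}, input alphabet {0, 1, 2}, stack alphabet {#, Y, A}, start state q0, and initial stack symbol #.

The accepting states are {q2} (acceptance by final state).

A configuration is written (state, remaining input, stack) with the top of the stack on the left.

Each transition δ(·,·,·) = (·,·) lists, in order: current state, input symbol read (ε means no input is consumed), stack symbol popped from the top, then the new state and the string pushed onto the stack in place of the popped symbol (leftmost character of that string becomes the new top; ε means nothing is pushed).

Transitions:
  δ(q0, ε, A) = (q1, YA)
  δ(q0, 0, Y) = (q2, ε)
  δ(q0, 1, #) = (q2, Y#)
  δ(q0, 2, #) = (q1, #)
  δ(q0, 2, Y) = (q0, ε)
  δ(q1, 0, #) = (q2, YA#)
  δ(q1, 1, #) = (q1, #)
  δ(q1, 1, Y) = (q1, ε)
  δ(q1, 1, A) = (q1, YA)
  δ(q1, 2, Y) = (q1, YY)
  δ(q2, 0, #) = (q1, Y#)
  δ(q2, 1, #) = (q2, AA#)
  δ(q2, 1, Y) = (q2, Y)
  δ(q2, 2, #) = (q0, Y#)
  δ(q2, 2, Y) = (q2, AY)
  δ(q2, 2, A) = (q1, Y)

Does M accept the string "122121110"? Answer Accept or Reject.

Accept

(q0, 122121110, #)
  read 1, top #: go to q2, push Y# → (q2, 22121110, Y#)
  read 2, top Y: go to q2, push AY → (q2, 2121110, AY#)
  read 2, top A: go to q1, push Y → (q1, 121110, YY#)
  read 1, top Y: go to q1, push ε → (q1, 21110, Y#)
  read 2, top Y: go to q1, push YY → (q1, 1110, YY#)
  read 1, top Y: go to q1, push ε → (q1, 110, Y#)
  read 1, top Y: go to q1, push ε → (q1, 10, #)
  read 1, top #: go to q1, push # → (q1, 0, #)
  read 0, top #: go to q2, push YA# → (q2, ε, YA#)
All input consumed; state q2 ∈ F.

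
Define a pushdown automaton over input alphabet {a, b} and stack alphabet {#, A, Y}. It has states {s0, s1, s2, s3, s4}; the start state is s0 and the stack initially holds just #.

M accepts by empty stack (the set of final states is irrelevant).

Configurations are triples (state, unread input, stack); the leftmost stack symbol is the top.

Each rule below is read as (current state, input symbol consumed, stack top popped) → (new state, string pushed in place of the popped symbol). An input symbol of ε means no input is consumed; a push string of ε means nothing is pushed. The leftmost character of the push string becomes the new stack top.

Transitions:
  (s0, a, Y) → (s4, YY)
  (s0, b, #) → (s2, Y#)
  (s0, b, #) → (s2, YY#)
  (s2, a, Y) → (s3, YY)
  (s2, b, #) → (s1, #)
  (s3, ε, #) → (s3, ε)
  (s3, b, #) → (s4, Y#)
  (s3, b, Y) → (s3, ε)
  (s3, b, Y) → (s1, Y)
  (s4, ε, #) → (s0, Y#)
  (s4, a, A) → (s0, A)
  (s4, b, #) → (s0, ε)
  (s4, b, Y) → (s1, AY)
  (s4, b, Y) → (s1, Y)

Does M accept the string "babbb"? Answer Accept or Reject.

One accepting computation: (s0, babbb, #) ⊢ (s2, abbb, YY#) ⊢ (s3, bbb, YYY#) ⊢ (s3, bb, YY#) ⊢ (s3, b, Y#) ⊢ (s3, ε, #) ⊢ (s3, ε, ε)
All input consumed and the stack is empty.

Accept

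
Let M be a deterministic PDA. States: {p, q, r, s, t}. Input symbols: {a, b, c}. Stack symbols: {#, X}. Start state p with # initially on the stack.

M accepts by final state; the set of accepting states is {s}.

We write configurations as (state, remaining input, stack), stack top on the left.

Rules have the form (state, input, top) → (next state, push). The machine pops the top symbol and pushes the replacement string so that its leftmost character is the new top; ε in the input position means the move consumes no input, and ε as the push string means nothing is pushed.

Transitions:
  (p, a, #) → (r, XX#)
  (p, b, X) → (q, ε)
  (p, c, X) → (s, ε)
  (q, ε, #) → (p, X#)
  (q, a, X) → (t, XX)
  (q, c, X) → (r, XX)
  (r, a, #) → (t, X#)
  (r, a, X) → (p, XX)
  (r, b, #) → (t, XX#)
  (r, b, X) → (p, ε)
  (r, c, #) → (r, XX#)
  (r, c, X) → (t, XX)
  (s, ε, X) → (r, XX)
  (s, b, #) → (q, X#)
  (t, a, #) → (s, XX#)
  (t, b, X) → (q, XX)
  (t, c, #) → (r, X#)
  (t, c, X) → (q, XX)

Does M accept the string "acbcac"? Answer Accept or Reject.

Accept

(p, acbcac, #) ⊢ (r, cbcac, XX#) ⊢ (t, bcac, XXX#) ⊢ (q, cac, XXXX#) ⊢ (r, ac, XXXXX#) ⊢ (p, c, XXXXXX#) ⊢ (s, ε, XXXXX#)
All input consumed; state s ∈ F.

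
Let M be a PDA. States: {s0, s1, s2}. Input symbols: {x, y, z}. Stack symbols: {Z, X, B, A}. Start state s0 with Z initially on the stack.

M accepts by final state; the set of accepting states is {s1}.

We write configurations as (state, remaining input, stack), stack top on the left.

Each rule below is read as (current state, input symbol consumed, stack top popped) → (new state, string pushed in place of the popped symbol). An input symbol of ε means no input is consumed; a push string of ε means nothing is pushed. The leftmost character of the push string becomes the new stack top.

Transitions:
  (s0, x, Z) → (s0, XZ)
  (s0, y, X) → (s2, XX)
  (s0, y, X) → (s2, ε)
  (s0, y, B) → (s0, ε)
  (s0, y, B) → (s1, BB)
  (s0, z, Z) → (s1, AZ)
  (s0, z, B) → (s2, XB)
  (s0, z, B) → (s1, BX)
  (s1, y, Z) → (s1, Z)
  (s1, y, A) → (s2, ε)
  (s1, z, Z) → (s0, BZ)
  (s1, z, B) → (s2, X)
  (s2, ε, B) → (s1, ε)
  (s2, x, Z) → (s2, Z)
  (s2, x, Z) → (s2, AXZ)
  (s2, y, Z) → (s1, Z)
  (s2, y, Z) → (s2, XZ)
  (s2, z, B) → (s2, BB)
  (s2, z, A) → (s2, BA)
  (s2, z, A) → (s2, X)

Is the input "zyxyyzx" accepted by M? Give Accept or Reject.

Reject

No computation consumes all input and reaches a final state.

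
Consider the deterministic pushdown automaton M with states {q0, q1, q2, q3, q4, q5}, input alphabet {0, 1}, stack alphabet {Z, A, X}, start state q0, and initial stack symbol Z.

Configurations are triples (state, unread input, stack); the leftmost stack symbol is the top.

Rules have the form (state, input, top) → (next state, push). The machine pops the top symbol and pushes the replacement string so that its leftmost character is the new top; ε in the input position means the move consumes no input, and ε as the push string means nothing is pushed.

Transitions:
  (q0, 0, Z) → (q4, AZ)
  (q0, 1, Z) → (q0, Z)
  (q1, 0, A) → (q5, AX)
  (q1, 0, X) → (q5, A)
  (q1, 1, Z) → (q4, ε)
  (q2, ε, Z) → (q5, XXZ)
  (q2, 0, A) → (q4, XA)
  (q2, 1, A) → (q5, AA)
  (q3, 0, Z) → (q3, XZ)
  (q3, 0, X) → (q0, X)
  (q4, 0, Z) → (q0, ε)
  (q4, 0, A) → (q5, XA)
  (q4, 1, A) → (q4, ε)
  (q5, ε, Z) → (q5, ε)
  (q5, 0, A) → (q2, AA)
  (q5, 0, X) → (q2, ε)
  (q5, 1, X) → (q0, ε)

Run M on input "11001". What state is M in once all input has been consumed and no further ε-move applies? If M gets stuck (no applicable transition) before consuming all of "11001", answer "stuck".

(q0, 11001, Z)
  read 1, top Z: go to q0, push Z → (q0, 1001, Z)
  read 1, top Z: go to q0, push Z → (q0, 001, Z)
  read 0, top Z: go to q4, push AZ → (q4, 01, AZ)
  read 0, top A: go to q5, push XA → (q5, 1, XAZ)
  read 1, top X: go to q0, push ε → (q0, ε, AZ)
All input consumed; M is in state q0.

q0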